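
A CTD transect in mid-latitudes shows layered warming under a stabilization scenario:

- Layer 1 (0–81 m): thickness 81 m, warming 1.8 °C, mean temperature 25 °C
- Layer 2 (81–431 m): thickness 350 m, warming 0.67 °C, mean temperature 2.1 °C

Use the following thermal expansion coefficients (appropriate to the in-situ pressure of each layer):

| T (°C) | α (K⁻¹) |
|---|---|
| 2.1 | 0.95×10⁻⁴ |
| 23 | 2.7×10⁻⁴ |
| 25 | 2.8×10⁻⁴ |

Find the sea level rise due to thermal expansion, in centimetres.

Layer 1 at 25 °C → α = 2.8×10⁻⁴ K⁻¹
Layer 2 at 2.1 °C → α = 0.95×10⁻⁴ K⁻¹
Layer 1: 1.8 × 81 × 2.8×10⁻⁴ = 0.040824 m
Layer 2: 0.67 × 350 × 0.95×10⁻⁴ = 0.0222775 m
Δh = 0.040824 + 0.0222775 = 0.0631015 m

6.31 cm of thermosteric rise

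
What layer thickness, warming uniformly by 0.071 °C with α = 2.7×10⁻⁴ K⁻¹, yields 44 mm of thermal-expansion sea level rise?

H = Δh/(αΔT) = 0.044 / (2.7×10⁻⁴ × 0.071) ≈ 2295 m

2300 m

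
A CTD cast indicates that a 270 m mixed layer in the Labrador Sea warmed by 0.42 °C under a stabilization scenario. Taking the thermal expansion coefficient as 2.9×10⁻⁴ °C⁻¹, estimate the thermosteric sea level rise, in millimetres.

Δh = 32.9 mm

Δh = αΔT·H = 2.9×10⁻⁴ × 0.42 × 270 = 0.032886 m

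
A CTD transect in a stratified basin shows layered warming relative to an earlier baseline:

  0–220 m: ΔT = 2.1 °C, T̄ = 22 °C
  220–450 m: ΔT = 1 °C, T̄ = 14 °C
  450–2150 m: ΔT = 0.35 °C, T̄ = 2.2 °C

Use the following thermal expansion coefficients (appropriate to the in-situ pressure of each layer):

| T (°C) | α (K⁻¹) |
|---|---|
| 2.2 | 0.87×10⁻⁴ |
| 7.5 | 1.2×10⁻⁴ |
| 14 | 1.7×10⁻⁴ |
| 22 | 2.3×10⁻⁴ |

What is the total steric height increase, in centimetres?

Δh ≈ 19.7 cm

Layer 1 at 22 °C → α = 2.3×10⁻⁴ K⁻¹
Layer 2 at 14 °C → α = 1.7×10⁻⁴ K⁻¹
Layer 3 at 2.2 °C → α = 0.87×10⁻⁴ K⁻¹
Layer 1: 220 × 2.1 × 2.3×10⁻⁴ = 0.10626 m
220–450 m: 1.7×10⁻⁴ × 1 × 230 = 0.03910 m
0.35 × 0.87×10⁻⁴ × 1700 = 0.051765 m
Δh = 0.10626 + 0.03910 + 0.051765 = 0.197125 m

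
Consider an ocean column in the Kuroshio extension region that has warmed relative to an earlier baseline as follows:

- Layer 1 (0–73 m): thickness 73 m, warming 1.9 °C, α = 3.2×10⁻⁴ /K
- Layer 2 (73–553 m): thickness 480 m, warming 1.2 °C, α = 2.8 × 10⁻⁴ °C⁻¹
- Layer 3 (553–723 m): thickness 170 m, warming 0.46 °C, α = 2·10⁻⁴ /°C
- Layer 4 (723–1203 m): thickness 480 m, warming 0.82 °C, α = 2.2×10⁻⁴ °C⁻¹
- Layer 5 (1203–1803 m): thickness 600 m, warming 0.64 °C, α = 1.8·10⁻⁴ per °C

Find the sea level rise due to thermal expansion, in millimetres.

1.9 × 3.2×10⁻⁴ × 73 = 0.044384 m
1.2 × 480 × 2.8×10⁻⁴ = 0.16128 m
170 × 0.46 × 2×10⁻⁴ = 0.01564 m
723–1203 m: 480 × 0.82 × 2.2×10⁻⁴ = 0.086592 m
0.64 × 1.8×10⁻⁴ × 600 = 0.06912 m
Δh = 0.044384 + 0.16128 + 0.01564 + 0.086592 + 0.06912 = 0.377016 m

Δh ≈ 377 mm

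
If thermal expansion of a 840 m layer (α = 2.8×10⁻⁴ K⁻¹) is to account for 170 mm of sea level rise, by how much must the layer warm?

about 0.723 K

ΔT = Δh/(αH) = 0.17 / (2.8×10⁻⁴ × 840) ≈ 0.7228 K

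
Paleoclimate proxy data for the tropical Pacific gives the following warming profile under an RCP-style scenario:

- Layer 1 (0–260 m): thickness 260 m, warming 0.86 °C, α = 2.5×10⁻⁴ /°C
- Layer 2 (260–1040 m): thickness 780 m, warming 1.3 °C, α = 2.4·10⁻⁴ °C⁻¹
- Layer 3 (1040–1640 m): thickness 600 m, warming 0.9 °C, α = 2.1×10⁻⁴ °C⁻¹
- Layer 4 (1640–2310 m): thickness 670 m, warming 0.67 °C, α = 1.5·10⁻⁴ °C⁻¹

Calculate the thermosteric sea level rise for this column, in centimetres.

260 × 0.86 × 2.5×10⁻⁴ = 0.05590 m
260–1040 m: 780 × 1.3 × 2.4×10⁻⁴ = 0.24336 m
1040–1640 m: 600 × 2.1×10⁻⁴ × 0.9 = 0.11340 m
Layer 4: 0.67 × 1.5×10⁻⁴ × 670 = 0.067335 m
Δh = 0.05590 + 0.24336 + 0.11340 + 0.067335 = 0.479995 m

about 48 cm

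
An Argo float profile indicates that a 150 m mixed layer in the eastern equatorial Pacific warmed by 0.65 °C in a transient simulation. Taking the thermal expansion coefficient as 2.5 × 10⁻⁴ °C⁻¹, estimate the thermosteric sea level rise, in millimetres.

Δh = αΔT·H = 2.5×10⁻⁴ × 0.65 × 150 = 0.024375 m

Δh ≈ 24 mm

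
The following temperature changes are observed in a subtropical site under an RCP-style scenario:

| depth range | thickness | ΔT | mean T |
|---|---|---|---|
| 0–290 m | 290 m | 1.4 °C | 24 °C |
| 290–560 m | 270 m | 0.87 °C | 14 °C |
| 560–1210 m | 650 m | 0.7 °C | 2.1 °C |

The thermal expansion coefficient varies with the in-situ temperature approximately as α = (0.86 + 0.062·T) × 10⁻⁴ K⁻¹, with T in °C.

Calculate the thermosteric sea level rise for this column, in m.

Layer 1: α = (0.86 + 0.062×24)×10⁻⁴ = 2.348×10⁻⁴ K⁻¹
Layer 2: α = (0.86 + 0.062×14)×10⁻⁴ = 1.728×10⁻⁴ K⁻¹
Layer 3: α = (0.86 + 0.062×2.1)×10⁻⁴ = 0.9902×10⁻⁴ K⁻¹
2.348×10⁻⁴ × 290 × 1.4 = 0.0953288 m
1.728×10⁻⁴ × 270 × 0.87 = 0.04059072 m
560–1210 m: 650 × 0.7 × 0.9902×10⁻⁴ = 0.0450541 m
Δh = 0.0953288 + 0.04059072 + 0.0450541 = 0.18097362 m ≈ 0.18 m

0.18 m of thermosteric rise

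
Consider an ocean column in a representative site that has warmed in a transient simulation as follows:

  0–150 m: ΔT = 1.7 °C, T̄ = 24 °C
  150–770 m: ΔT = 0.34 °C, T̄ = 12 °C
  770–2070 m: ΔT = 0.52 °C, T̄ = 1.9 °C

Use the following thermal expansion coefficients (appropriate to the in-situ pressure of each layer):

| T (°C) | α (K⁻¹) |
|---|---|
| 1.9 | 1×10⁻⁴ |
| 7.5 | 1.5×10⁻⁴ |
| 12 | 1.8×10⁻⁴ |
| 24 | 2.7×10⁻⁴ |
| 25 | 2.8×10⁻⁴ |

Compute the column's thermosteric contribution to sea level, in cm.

Layer 1 at 24 °C → α = 2.7×10⁻⁴ K⁻¹
Layer 2 at 12 °C → α = 1.8×10⁻⁴ K⁻¹
Layer 3 at 1.9 °C → α = 1×10⁻⁴ K⁻¹
0–150 m: 150 × 2.7×10⁻⁴ × 1.7 = 0.06885 m
150–770 m: 0.34 × 620 × 1.8×10⁻⁴ = 0.037944 m
1×10⁻⁴ × 0.52 × 1300 = 0.06760 m
Δh = 0.06885 + 0.037944 + 0.06760 = 0.174394 m

Δh = 17.4 cm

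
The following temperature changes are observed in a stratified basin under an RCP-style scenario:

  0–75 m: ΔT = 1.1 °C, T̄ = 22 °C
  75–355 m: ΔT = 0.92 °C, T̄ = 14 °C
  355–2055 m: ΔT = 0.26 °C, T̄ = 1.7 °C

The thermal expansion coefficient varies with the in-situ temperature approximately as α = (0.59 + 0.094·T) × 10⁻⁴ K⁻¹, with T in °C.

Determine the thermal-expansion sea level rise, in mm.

Layer 1: α = (0.59 + 0.094×22)×10⁻⁴ = 2.658×10⁻⁴ K⁻¹
Layer 2: α = (0.59 + 0.094×14)×10⁻⁴ = 1.906×10⁻⁴ K⁻¹
Layer 3: α = (0.59 + 0.094×1.7)×10⁻⁴ = 0.7498×10⁻⁴ K⁻¹
Layer 1: 75 × 2.658×10⁻⁴ × 1.1 = 0.0219285 m
75–355 m: 0.92 × 1.906×10⁻⁴ × 280 = 0.04909856 m
Layer 3: 0.26 × 0.7498×10⁻⁴ × 1700 = 0.03314116 m
Δh = 0.0219285 + 0.04909856 + 0.03314116 = 0.10416822 m

Δh = 100 mm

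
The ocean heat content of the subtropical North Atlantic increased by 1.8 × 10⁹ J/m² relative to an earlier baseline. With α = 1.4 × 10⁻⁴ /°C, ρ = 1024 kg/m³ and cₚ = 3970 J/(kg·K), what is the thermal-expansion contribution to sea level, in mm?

about 62.0 mm

Δh = αQ/(ρcₚ) = 1.4×10⁻⁴ × 1.8×10⁹ / (1024 × 3970) ≈ 0.061988 m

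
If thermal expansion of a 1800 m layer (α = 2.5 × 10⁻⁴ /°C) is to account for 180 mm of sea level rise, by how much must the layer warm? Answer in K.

ΔT = Δh/(αH) = 0.18 / (2.5×10⁻⁴ × 1800) = 0.4000 K

0.400 K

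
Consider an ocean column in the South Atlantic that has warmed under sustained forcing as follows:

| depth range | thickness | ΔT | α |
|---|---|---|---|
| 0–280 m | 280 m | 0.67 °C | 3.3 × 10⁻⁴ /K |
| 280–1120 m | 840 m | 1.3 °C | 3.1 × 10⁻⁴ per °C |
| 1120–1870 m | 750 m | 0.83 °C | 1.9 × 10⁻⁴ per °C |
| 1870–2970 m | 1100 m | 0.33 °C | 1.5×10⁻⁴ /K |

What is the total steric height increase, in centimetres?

Δh = 57 cm

0.67 × 280 × 3.3×10⁻⁴ = 0.061908 m
280–1120 m: 840 × 1.3 × 3.1×10⁻⁴ = 0.33852 m
1120–1870 m: 1.9×10⁻⁴ × 750 × 0.83 = 0.118275 m
1870–2970 m: 1.5×10⁻⁴ × 1100 × 0.33 = 0.05445 m
Δh = 0.061908 + 0.33852 + 0.118275 + 0.05445 = 0.573153 m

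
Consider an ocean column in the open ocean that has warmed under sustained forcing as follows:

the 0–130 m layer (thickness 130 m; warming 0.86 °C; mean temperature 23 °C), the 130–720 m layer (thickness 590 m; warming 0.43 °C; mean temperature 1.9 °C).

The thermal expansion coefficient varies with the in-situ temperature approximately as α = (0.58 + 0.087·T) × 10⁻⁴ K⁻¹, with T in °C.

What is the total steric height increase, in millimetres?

Layer 1: α = (0.58 + 0.087×23)×10⁻⁴ = 2.581×10⁻⁴ K⁻¹
Layer 2: α = (0.58 + 0.087×1.9)×10⁻⁴ = 0.7453×10⁻⁴ K⁻¹
0–130 m: 2.581×10⁻⁴ × 130 × 0.86 = 0.02885558 m
0.7453×10⁻⁴ × 0.43 × 590 = 0.018908261 m
Δh = 0.02885558 + 0.018908261 = 0.047763841 m ≈ 48 mm

Δh = 48 mm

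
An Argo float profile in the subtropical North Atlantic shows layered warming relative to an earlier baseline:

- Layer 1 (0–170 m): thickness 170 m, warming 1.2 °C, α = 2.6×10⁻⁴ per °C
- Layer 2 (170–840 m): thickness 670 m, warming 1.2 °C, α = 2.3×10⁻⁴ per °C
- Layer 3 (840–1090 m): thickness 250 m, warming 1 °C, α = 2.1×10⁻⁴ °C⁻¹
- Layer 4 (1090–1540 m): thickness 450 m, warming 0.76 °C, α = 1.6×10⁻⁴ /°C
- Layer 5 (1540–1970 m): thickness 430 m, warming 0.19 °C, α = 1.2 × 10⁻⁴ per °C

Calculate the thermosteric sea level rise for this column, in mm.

Δh = 355 mm

0–170 m: 1.2 × 2.6×10⁻⁴ × 170 = 0.05304 m
2.3×10⁻⁴ × 1.2 × 670 = 0.18492 m
840–1090 m: 1 × 250 × 2.1×10⁻⁴ = 0.05250 m
1090–1540 m: 1.6×10⁻⁴ × 450 × 0.76 = 0.05472 m
430 × 0.19 × 1.2×10⁻⁴ = 0.009804 m
Δh = 0.05304 + 0.18492 + 0.05250 + 0.05472 + 0.009804 = 0.354984 m ≈ 355 mm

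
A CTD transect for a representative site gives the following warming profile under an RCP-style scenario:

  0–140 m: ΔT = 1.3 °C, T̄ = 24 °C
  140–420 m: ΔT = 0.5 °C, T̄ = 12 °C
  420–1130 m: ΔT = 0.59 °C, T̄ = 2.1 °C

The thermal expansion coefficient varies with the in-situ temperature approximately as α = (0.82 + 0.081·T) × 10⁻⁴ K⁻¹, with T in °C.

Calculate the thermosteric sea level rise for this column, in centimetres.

11.7 cm

Layer 1: α = (0.82 + 0.081×24)×10⁻⁴ = 2.764×10⁻⁴ K⁻¹
Layer 2: α = (0.82 + 0.081×12)×10⁻⁴ = 1.792×10⁻⁴ K⁻¹
Layer 3: α = (0.82 + 0.081×2.1)×10⁻⁴ = 0.9901×10⁻⁴ K⁻¹
1.3 × 2.764×10⁻⁴ × 140 = 0.0503048 m
Layer 2: 0.5 × 280 × 1.792×10⁻⁴ = 0.025088 m
Layer 3: 710 × 0.9901×10⁻⁴ × 0.59 = 0.041475289 m
Δh = 0.0503048 + 0.025088 + 0.041475289 = 0.116868089 m ≈ 11.7 cm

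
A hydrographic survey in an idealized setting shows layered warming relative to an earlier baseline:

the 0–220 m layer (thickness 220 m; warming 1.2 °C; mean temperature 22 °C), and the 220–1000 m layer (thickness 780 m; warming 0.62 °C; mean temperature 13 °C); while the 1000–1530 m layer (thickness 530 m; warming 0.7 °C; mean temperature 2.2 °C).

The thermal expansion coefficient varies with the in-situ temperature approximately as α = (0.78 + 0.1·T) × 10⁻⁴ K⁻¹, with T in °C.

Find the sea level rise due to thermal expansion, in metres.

0.22 m of thermosteric rise

Layer 1: α = (0.78 + 0.1×22)×10⁻⁴ = 2.98×10⁻⁴ K⁻¹
Layer 2: α = (0.78 + 0.1×13)×10⁻⁴ = 2.08×10⁻⁴ K⁻¹
Layer 3: α = (0.78 + 0.1×2.2)×10⁻⁴ = 1×10⁻⁴ K⁻¹
Layer 1: 1.2 × 2.98×10⁻⁴ × 220 = 0.078672 m
Layer 2: 780 × 2.08×10⁻⁴ × 0.62 = 0.1005888 m
Layer 3: 530 × 0.7 × 1×10⁻⁴ = 0.03710 m
Δh = 0.078672 + 0.1005888 + 0.03710 = 0.2163608 m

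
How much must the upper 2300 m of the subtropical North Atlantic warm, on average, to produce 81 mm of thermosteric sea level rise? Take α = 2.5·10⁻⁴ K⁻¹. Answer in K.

0.14 K

ΔT = Δh/(αH) = 0.081 / (2.5×10⁻⁴ × 2300) ≈ 0.1409 K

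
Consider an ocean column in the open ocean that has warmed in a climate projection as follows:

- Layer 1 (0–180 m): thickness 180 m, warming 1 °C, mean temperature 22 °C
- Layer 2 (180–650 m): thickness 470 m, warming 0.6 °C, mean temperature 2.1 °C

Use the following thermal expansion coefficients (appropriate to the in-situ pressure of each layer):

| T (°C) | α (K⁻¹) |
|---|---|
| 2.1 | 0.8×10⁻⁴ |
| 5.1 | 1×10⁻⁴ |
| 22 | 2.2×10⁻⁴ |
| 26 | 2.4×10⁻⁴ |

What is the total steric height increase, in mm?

Layer 1 at 22 °C → α = 2.2×10⁻⁴ K⁻¹
Layer 2 at 2.1 °C → α = 0.8×10⁻⁴ K⁻¹
180 × 2.2×10⁻⁴ × 1 = 0.03960 m
Layer 2: 0.6 × 0.8×10⁻⁴ × 470 = 0.02256 m
Δh = 0.03960 + 0.02256 = 0.06216 m ≈ 62.2 mm

about 62.2 mm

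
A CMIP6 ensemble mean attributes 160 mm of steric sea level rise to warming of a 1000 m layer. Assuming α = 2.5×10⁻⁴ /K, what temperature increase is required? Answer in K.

ΔT = Δh/(αH) = 0.16 / (2.5×10⁻⁴ × 1000) = 0.6400 K

ΔT ≈ 0.640 K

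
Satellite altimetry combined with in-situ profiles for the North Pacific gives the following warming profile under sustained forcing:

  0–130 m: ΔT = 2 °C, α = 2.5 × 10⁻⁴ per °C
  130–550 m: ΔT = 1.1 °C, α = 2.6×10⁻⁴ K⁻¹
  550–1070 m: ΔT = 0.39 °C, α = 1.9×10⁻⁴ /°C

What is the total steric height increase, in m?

0.224 m

0–130 m: 2.5×10⁻⁴ × 2 × 130 = 0.06500 m
1.1 × 2.6×10⁻⁴ × 420 = 0.12012 m
550–1070 m: 1.9×10⁻⁴ × 0.39 × 520 = 0.038532 m
Δh = 0.06500 + 0.12012 + 0.038532 = 0.223652 m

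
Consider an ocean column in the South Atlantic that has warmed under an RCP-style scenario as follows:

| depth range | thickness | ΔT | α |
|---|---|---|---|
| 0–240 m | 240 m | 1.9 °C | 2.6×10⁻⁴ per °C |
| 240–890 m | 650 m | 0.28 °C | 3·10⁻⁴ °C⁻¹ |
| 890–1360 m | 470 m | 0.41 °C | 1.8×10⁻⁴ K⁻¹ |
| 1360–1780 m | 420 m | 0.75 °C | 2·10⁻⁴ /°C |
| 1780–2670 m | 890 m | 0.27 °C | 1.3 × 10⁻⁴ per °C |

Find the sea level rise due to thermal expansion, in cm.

about 30.2 cm

Layer 1: 2.6×10⁻⁴ × 240 × 1.9 = 0.11856 m
3×10⁻⁴ × 650 × 0.28 = 0.05460 m
0.41 × 1.8×10⁻⁴ × 470 = 0.034686 m
1360–1780 m: 2×10⁻⁴ × 420 × 0.75 = 0.06300 m
Layer 5: 890 × 1.3×10⁻⁴ × 0.27 = 0.031239 m
Δh = 0.11856 + 0.05460 + 0.034686 + 0.06300 + 0.031239 = 0.302085 m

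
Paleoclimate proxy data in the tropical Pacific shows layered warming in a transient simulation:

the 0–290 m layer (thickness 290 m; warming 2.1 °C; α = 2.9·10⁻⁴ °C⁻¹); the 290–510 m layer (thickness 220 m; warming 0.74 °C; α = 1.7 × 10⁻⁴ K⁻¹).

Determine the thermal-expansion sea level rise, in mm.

204 mm of thermosteric rise

Layer 1: 290 × 2.9×10⁻⁴ × 2.1 = 0.17661 m
Layer 2: 220 × 1.7×10⁻⁴ × 0.74 = 0.027676 m
Δh = 0.17661 + 0.027676 = 0.204286 m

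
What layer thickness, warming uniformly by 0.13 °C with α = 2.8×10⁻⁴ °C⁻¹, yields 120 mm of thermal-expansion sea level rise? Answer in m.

H = Δh/(αΔT) = 0.12 / (2.8×10⁻⁴ × 0.13) ≈ 3297 m

3300 m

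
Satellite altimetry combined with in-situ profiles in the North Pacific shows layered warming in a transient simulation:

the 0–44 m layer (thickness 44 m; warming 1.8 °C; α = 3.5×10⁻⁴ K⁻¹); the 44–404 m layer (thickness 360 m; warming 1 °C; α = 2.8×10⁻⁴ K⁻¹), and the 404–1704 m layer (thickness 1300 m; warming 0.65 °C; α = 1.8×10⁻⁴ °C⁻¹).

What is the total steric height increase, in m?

Δh = 0.281 m

3.5×10⁻⁴ × 44 × 1.8 = 0.02772 m
Layer 2: 1 × 2.8×10⁻⁴ × 360 = 0.10080 m
Layer 3: 0.65 × 1300 × 1.8×10⁻⁴ = 0.15210 m
Δh = 0.02772 + 0.10080 + 0.15210 = 0.28062 m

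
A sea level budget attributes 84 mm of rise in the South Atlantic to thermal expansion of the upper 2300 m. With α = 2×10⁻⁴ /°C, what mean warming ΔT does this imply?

ΔT = Δh/(αH) = 0.084 / (2×10⁻⁴ × 2300) ≈ 0.1826 K

about 0.18 K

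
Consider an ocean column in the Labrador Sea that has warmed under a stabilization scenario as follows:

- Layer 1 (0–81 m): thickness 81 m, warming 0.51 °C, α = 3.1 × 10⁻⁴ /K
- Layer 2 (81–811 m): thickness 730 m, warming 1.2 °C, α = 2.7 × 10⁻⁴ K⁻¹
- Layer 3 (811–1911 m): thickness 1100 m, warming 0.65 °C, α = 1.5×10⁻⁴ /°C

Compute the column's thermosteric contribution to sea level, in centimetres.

0–81 m: 81 × 3.1×10⁻⁴ × 0.51 = 0.0128061 m
2.7×10⁻⁴ × 1.2 × 730 = 0.23652 m
Layer 3: 1.5×10⁻⁴ × 1100 × 0.65 = 0.10725 m
Δh = 0.0128061 + 0.23652 + 0.10725 = 0.3565761 m ≈ 35.7 cm

about 35.7 cm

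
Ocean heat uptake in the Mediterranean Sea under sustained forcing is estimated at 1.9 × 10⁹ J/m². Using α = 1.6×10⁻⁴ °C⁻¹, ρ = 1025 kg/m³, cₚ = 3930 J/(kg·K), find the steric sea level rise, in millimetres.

Δh ≈ 75.5 mm

Δh = αQ/(ρcₚ) = 1.6×10⁻⁴ × 1.9×10⁹ / (1025 × 3930) ≈ 0.075467 m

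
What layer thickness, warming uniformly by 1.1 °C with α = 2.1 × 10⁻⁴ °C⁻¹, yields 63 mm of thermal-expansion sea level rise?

H = Δh/(αΔT) = 0.063 / (2.1×10⁻⁴ × 1.1) ≈ 272.7 m

about 273 m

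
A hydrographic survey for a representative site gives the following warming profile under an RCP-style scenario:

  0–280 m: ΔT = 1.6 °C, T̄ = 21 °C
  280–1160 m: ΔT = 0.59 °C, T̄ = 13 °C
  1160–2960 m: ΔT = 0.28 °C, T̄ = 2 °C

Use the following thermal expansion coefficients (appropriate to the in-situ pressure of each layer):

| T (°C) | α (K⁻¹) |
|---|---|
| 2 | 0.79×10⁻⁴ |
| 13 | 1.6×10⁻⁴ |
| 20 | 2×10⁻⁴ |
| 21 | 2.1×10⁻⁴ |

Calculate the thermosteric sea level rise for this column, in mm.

Layer 1 at 21 °C → α = 2.1×10⁻⁴ K⁻¹
Layer 2 at 13 °C → α = 1.6×10⁻⁴ K⁻¹
Layer 3 at 2 °C → α = 0.79×10⁻⁴ K⁻¹
Layer 1: 280 × 2.1×10⁻⁴ × 1.6 = 0.09408 m
280–1160 m: 880 × 0.59 × 1.6×10⁻⁴ = 0.083072 m
0.28 × 1800 × 0.79×10⁻⁴ = 0.039816 m
Δh = 0.09408 + 0.083072 + 0.039816 = 0.216968 m

Δh = 217 mm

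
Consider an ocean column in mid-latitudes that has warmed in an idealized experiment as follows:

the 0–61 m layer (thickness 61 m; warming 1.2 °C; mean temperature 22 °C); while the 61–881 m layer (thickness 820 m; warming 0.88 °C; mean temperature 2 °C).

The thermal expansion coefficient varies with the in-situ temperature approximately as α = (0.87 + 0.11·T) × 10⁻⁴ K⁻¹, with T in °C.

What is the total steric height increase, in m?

0.103 m of thermosteric rise

Layer 1: α = (0.87 + 0.11×22)×10⁻⁴ = 3.29×10⁻⁴ K⁻¹
Layer 2: α = (0.87 + 0.11×2)×10⁻⁴ = 1.09×10⁻⁴ K⁻¹
1.2 × 3.29×10⁻⁴ × 61 = 0.0240828 m
820 × 1.09×10⁻⁴ × 0.88 = 0.0786544 m
Δh = 0.0240828 + 0.0786544 = 0.1027372 m ≈ 0.103 m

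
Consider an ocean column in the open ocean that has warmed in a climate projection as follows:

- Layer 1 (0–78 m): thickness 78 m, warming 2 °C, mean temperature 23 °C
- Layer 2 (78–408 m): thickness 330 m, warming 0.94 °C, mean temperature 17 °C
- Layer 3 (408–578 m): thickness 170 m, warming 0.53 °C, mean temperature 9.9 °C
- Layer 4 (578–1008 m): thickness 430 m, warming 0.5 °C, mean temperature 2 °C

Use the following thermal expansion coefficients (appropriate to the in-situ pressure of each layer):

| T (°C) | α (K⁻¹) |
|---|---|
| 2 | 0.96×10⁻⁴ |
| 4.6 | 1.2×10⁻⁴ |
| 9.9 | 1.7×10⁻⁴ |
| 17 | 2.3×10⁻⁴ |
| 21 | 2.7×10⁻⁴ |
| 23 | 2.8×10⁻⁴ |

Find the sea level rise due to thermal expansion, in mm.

Layer 1 at 23 °C → α = 2.8×10⁻⁴ K⁻¹
Layer 2 at 17 °C → α = 2.3×10⁻⁴ K⁻¹
Layer 3 at 9.9 °C → α = 1.7×10⁻⁴ K⁻¹
Layer 4 at 2 °C → α = 0.96×10⁻⁴ K⁻¹
2.8×10⁻⁴ × 78 × 2 = 0.04368 m
78–408 m: 0.94 × 2.3×10⁻⁴ × 330 = 0.071346 m
1.7×10⁻⁴ × 170 × 0.53 = 0.015317 m
578–1008 m: 430 × 0.96×10⁻⁴ × 0.5 = 0.02064 m
Δh = 0.04368 + 0.071346 + 0.015317 + 0.02064 = 0.150983 m

about 151 mm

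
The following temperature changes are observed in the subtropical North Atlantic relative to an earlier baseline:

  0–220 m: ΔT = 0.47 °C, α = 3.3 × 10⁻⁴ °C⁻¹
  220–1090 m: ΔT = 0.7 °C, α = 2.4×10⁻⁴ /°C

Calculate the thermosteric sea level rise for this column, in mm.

3.3×10⁻⁴ × 220 × 0.47 = 0.034122 m
Layer 2: 0.7 × 2.4×10⁻⁴ × 870 = 0.14616 m
Δh = 0.034122 + 0.14616 = 0.180282 m ≈ 180 mm

about 180 mm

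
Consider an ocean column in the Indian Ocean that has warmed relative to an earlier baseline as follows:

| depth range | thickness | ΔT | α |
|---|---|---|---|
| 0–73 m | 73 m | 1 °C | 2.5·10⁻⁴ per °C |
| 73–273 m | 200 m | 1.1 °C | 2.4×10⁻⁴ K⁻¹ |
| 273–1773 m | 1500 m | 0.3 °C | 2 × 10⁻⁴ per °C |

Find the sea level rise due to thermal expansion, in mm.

Δh ≈ 161 mm

Layer 1: 1 × 2.5×10⁻⁴ × 73 = 0.01825 m
73–273 m: 200 × 2.4×10⁻⁴ × 1.1 = 0.05280 m
273–1773 m: 1500 × 0.3 × 2×10⁻⁴ = 0.09000 m
Δh = 0.01825 + 0.05280 + 0.09000 = 0.16105 m ≈ 161 mm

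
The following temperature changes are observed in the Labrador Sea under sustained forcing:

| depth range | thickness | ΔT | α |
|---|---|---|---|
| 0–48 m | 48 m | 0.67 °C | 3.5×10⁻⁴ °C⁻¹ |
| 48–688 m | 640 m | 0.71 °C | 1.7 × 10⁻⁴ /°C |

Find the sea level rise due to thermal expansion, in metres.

0–48 m: 3.5×10⁻⁴ × 48 × 0.67 = 0.011256 m
Layer 2: 0.71 × 640 × 1.7×10⁻⁴ = 0.077248 m
Δh = 0.011256 + 0.077248 = 0.088504 m ≈ 0.0885 m

Δh ≈ 0.0885 m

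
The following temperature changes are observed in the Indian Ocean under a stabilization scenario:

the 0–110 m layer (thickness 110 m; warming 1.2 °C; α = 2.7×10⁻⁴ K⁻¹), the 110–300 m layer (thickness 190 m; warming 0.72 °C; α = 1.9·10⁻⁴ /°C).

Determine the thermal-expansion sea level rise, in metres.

110 × 2.7×10⁻⁴ × 1.2 = 0.03564 m
Layer 2: 0.72 × 190 × 1.9×10⁻⁴ = 0.025992 m
Δh = 0.03564 + 0.025992 = 0.061632 m ≈ 0.062 m

Δh = 0.062 m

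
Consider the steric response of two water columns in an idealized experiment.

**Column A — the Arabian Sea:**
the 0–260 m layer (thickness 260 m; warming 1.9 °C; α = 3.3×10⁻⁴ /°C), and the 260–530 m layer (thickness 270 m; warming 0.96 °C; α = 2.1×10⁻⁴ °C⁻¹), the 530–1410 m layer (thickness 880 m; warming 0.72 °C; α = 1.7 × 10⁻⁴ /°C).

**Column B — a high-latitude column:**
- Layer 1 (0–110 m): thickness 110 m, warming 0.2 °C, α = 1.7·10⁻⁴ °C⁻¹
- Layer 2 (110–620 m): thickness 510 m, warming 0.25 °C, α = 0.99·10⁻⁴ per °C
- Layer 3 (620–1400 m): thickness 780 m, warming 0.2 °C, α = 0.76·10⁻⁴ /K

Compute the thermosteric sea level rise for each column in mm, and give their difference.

A 0–260 m: 1.9 × 3.3×10⁻⁴ × 260 = 0.16302 m
A 2.1×10⁻⁴ × 270 × 0.96 = 0.054432 m
A Layer 3: 0.72 × 880 × 1.7×10⁻⁴ = 0.107712 m
A total: 0.325164 m
B 0.2 × 110 × 1.7×10⁻⁴ = 0.00374 m
B 110–620 m: 0.99×10⁻⁴ × 0.25 × 510 = 0.0126225 m
B 0.2 × 0.76×10⁻⁴ × 780 = 0.011856 m
B total: 0.0282185 m
Difference: 0.325164 − 0.0282185 = 0.2969455 m

Δh_A ≈ 325 mm, Δh_B ≈ 28.2 mm; difference ≈ 297 mm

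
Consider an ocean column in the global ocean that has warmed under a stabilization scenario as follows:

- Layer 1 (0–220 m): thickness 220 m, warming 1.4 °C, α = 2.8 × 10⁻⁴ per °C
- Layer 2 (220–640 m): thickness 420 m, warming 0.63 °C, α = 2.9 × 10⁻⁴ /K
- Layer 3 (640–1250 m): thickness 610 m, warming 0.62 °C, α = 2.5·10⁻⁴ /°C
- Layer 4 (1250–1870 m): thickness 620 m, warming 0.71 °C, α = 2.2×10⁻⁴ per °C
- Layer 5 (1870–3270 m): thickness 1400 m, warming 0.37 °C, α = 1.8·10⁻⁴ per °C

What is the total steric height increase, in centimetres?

Layer 1: 220 × 2.8×10⁻⁴ × 1.4 = 0.08624 m
220–640 m: 0.63 × 2.9×10⁻⁴ × 420 = 0.076734 m
640–1250 m: 610 × 0.62 × 2.5×10⁻⁴ = 0.09455 m
1250–1870 m: 620 × 2.2×10⁻⁴ × 0.71 = 0.096844 m
1870–3270 m: 1.8×10⁻⁴ × 0.37 × 1400 = 0.09324 m
Δh = 0.08624 + 0.076734 + 0.09455 + 0.096844 + 0.09324 = 0.447608 m ≈ 45 cm

45 cm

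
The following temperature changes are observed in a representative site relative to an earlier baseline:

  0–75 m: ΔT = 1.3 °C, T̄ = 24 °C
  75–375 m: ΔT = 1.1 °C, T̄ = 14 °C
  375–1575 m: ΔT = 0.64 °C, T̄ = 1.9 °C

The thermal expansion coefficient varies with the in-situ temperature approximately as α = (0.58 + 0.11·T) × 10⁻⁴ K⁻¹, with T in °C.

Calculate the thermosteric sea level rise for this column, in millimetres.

Δh = 162 mm

Layer 1: α = (0.58 + 0.11×24)×10⁻⁴ = 3.22×10⁻⁴ K⁻¹
Layer 2: α = (0.58 + 0.11×14)×10⁻⁴ = 2.12×10⁻⁴ K⁻¹
Layer 3: α = (0.58 + 0.11×1.9)×10⁻⁴ = 0.789×10⁻⁴ K⁻¹
1.3 × 75 × 3.22×10⁻⁴ = 0.031395 m
75–375 m: 300 × 2.12×10⁻⁴ × 1.1 = 0.06996 m
0.789×10⁻⁴ × 0.64 × 1200 = 0.0605952 m
Δh = 0.031395 + 0.06996 + 0.0605952 = 0.1619502 m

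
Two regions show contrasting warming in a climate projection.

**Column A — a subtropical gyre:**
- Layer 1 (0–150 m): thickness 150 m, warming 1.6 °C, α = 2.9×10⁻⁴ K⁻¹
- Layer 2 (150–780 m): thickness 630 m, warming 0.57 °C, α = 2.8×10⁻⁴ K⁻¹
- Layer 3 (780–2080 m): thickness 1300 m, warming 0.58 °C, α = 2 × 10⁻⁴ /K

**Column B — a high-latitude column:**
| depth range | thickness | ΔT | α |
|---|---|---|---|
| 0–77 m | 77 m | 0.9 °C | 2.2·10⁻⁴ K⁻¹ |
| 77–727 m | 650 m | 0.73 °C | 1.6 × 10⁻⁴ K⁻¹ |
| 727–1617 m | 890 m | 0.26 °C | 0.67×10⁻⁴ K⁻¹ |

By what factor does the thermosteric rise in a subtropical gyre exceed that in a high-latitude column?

A 1.6 × 150 × 2.9×10⁻⁴ = 0.06960 m
A 2.8×10⁻⁴ × 0.57 × 630 = 0.100548 m
A 1300 × 2×10⁻⁴ × 0.58 = 0.15080 m
A total: 0.320948 m
B 77 × 2.2×10⁻⁴ × 0.9 = 0.015246 m
B Layer 2: 1.6×10⁻⁴ × 0.73 × 650 = 0.07592 m
B Layer 3: 890 × 0.67×10⁻⁴ × 0.26 = 0.0155038 m
B total: 0.1066698 m
Ratio: 0.320948 / 0.1066698 ≈ 3.009

≈ 3.01×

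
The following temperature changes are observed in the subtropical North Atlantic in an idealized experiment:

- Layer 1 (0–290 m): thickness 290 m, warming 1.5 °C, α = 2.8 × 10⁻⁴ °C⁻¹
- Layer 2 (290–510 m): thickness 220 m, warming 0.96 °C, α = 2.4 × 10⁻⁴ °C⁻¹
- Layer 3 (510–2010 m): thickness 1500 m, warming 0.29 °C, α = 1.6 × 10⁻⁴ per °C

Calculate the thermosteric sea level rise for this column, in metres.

Layer 1: 290 × 1.5 × 2.8×10⁻⁴ = 0.12180 m
220 × 2.4×10⁻⁴ × 0.96 = 0.050688 m
510–2010 m: 0.29 × 1.6×10⁻⁴ × 1500 = 0.06960 m
Δh = 0.12180 + 0.050688 + 0.06960 = 0.242088 m

about 0.242 m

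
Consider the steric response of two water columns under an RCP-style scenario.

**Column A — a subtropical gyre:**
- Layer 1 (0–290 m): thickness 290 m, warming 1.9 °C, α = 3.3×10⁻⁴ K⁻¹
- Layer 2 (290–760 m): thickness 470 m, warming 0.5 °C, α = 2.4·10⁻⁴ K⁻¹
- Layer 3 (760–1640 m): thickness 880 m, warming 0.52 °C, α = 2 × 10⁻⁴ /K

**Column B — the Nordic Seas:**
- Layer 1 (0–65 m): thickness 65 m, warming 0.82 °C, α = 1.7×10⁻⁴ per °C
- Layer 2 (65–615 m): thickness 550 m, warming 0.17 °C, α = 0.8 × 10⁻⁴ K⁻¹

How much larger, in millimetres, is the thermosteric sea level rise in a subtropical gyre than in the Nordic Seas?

313 mm

A 1.9 × 3.3×10⁻⁴ × 290 = 0.18183 m
A 2.4×10⁻⁴ × 0.5 × 470 = 0.05640 m
A 2×10⁻⁴ × 880 × 0.52 = 0.09152 m
A total: 0.32975 m
B Layer 1: 0.82 × 1.7×10⁻⁴ × 65 = 0.009061 m
B 65–615 m: 0.17 × 550 × 0.8×10⁻⁴ = 0.00748 m
B total: 0.016541 m
Difference: 0.32975 − 0.016541 = 0.313209 m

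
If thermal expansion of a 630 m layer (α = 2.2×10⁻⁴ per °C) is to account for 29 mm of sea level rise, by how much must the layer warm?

ΔT = Δh/(αH) = 0.029 / (2.2×10⁻⁴ × 630) ≈ 0.2092 °C

0.209 °C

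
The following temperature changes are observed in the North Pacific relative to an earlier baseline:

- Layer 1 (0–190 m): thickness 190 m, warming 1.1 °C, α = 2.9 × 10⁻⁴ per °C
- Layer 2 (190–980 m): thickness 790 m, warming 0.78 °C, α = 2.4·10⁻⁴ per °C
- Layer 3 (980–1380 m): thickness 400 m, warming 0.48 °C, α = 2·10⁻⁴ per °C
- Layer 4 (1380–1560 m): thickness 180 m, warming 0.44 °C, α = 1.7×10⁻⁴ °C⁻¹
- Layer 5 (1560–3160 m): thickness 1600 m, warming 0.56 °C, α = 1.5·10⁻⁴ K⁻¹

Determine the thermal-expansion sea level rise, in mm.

2.9×10⁻⁴ × 190 × 1.1 = 0.06061 m
190–980 m: 790 × 0.78 × 2.4×10⁻⁴ = 0.147888 m
400 × 0.48 × 2×10⁻⁴ = 0.03840 m
1380–1560 m: 180 × 0.44 × 1.7×10⁻⁴ = 0.013464 m
1.5×10⁻⁴ × 1600 × 0.56 = 0.13440 m
Δh = 0.06061 + 0.147888 + 0.03840 + 0.013464 + 0.13440 = 0.394762 m ≈ 395 mm

about 395 mm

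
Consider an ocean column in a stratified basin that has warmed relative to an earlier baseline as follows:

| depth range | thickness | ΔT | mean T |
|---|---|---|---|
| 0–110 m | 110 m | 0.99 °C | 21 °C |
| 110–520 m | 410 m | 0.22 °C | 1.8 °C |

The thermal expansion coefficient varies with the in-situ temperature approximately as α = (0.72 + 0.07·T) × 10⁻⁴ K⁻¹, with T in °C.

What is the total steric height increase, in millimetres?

Δh ≈ 31.5 mm

Layer 1: α = (0.72 + 0.07×21)×10⁻⁴ = 2.19×10⁻⁴ K⁻¹
Layer 2: α = (0.72 + 0.07×1.8)×10⁻⁴ = 0.846×10⁻⁴ K⁻¹
0.99 × 2.19×10⁻⁴ × 110 = 0.0238491 m
110–520 m: 0.22 × 410 × 0.846×10⁻⁴ = 0.00763092 m
Δh = 0.0238491 + 0.00763092 = 0.03148002 m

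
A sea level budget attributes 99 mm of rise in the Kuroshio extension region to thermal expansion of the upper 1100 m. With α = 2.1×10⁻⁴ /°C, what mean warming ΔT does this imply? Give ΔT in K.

about 0.429 K

ΔT = Δh/(αH) = 0.099 / (2.1×10⁻⁴ × 1100) ≈ 0.4286 K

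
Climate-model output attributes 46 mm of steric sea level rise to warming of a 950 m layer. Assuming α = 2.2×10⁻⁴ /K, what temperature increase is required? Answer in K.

ΔT ≈ 0.220 K

ΔT = Δh/(αH) = 0.046 / (2.2×10⁻⁴ × 950) ≈ 0.2201 K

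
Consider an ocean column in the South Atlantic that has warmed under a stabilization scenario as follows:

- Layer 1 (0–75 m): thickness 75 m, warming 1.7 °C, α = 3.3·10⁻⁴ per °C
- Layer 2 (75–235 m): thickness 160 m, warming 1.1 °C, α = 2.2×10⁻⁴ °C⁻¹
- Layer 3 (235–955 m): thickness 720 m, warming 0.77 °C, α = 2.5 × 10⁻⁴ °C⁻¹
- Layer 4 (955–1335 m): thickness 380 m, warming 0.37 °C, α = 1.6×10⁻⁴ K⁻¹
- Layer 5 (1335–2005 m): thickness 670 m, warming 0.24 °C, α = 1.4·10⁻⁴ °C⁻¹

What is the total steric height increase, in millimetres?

0–75 m: 3.3×10⁻⁴ × 1.7 × 75 = 0.042075 m
2.2×10⁻⁴ × 1.1 × 160 = 0.03872 m
720 × 2.5×10⁻⁴ × 0.77 = 0.13860 m
Layer 4: 380 × 1.6×10⁻⁴ × 0.37 = 0.022496 m
1335–2005 m: 670 × 1.4×10⁻⁴ × 0.24 = 0.022512 m
Δh = 0.042075 + 0.03872 + 0.13860 + 0.022496 + 0.022512 = 0.264403 m

264 mm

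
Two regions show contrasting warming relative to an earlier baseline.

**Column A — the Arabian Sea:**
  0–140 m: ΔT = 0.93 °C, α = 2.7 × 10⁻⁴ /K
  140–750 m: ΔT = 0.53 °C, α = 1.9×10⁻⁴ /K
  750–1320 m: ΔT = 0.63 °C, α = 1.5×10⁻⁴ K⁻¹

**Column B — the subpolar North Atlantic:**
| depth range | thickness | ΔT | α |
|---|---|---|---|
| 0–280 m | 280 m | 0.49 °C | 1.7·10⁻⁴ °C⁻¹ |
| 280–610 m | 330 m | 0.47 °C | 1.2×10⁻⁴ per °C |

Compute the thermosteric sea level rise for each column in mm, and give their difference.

A: 150 mm; B: 41.9 mm; difference 109 mm

A 0–140 m: 0.93 × 140 × 2.7×10⁻⁴ = 0.035154 m
A Layer 2: 610 × 1.9×10⁻⁴ × 0.53 = 0.061427 m
A 750–1320 m: 0.63 × 570 × 1.5×10⁻⁴ = 0.053865 m
A total: 0.150446 m
B 0–280 m: 280 × 1.7×10⁻⁴ × 0.49 = 0.023324 m
B 280–610 m: 330 × 0.47 × 1.2×10⁻⁴ = 0.018612 m
B total: 0.041936 m
Difference: 0.150446 − 0.041936 = 0.10851 m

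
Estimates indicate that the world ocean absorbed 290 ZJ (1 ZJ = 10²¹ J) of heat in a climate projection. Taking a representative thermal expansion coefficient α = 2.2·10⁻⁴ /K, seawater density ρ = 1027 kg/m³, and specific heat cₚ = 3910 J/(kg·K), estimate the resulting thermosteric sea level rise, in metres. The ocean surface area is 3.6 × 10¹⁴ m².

Per unit area: Q = 290×10²¹ / (3.6×10¹⁴) ≈ 8.056×10⁸ J/m²
Δh = αQ/(ρcₚ) = 2.2×10⁻⁴ × 8.056×10⁸ / (1027 × 3910) ≈ 0.044136 m

0.044 m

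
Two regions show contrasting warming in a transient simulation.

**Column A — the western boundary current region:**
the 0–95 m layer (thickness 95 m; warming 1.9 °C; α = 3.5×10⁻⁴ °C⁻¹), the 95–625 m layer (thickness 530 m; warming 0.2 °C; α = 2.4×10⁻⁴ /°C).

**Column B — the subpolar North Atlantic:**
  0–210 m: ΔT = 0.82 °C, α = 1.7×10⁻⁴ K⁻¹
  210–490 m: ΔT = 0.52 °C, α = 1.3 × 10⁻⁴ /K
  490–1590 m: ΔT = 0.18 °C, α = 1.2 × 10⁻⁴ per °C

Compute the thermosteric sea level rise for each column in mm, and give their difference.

A 95 × 3.5×10⁻⁴ × 1.9 = 0.063175 m
A Layer 2: 0.2 × 2.4×10⁻⁴ × 530 = 0.02544 m
A total: 0.088615 m
B 0–210 m: 0.82 × 210 × 1.7×10⁻⁴ = 0.029274 m
B 210–490 m: 280 × 1.3×10⁻⁴ × 0.52 = 0.018928 m
B 0.18 × 1.2×10⁻⁴ × 1100 = 0.02376 m
B total: 0.071962 m
Difference: 0.088615 − 0.071962 = 0.016653 m

Δh_A ≈ 89 mm, Δh_B ≈ 72 mm; difference ≈ 17 mm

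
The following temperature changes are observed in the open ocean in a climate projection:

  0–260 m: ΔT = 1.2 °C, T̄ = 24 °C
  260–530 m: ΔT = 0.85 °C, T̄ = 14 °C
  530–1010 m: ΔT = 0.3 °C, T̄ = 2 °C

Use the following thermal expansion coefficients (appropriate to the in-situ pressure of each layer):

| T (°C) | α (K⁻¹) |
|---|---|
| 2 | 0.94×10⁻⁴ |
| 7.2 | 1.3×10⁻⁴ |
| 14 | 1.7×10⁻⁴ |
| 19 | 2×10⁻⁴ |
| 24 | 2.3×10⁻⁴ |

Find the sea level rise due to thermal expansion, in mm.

about 120 mm

Layer 1 at 24 °C → α = 2.3×10⁻⁴ K⁻¹
Layer 2 at 14 °C → α = 1.7×10⁻⁴ K⁻¹
Layer 3 at 2 °C → α = 0.94×10⁻⁴ K⁻¹
2.3×10⁻⁴ × 260 × 1.2 = 0.07176 m
0.85 × 270 × 1.7×10⁻⁴ = 0.039015 m
Layer 3: 480 × 0.94×10⁻⁴ × 0.3 = 0.013536 m
Δh = 0.07176 + 0.039015 + 0.013536 = 0.124311 m ≈ 120 mm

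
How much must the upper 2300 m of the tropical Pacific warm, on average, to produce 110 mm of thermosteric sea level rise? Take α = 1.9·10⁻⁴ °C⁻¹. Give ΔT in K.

ΔT = Δh/(αH) = 0.11 / (1.9×10⁻⁴ × 2300) ≈ 0.2517 K

ΔT ≈ 0.25 K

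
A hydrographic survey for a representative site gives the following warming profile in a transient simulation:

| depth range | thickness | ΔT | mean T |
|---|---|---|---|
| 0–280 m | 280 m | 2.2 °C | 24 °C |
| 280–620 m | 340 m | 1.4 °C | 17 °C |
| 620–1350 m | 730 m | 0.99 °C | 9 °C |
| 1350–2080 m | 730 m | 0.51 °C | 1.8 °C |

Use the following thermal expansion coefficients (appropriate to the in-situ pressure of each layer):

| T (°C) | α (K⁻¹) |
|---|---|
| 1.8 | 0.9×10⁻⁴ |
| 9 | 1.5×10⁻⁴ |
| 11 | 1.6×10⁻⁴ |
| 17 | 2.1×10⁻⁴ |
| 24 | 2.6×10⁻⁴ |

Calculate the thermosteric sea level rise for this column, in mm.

Layer 1 at 24 °C → α = 2.6×10⁻⁴ K⁻¹
Layer 2 at 17 °C → α = 2.1×10⁻⁴ K⁻¹
Layer 3 at 9 °C → α = 1.5×10⁻⁴ K⁻¹
Layer 4 at 1.8 °C → α = 0.9×10⁻⁴ K⁻¹
2.6×10⁻⁴ × 2.2 × 280 = 0.16016 m
Layer 2: 340 × 2.1×10⁻⁴ × 1.4 = 0.09996 m
620–1350 m: 1.5×10⁻⁴ × 0.99 × 730 = 0.108405 m
0.9×10⁻⁴ × 730 × 0.51 = 0.033507 m
Δh = 0.16016 + 0.09996 + 0.108405 + 0.033507 = 0.402032 m ≈ 400 mm

Δh ≈ 400 mm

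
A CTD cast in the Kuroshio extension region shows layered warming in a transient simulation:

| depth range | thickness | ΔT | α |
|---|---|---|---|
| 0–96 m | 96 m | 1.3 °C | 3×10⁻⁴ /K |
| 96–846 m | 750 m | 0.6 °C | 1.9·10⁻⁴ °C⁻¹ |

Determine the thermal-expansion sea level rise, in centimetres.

Δh ≈ 12.3 cm

96 × 3×10⁻⁴ × 1.3 = 0.03744 m
1.9×10⁻⁴ × 0.6 × 750 = 0.08550 m
Δh = 0.03744 + 0.08550 = 0.12294 m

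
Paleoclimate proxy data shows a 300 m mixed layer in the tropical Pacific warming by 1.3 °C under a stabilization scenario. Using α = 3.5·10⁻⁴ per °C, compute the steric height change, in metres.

Δh = αΔT·H = 3.5×10⁻⁴ × 1.3 × 300 = 0.13650 m

about 0.14 m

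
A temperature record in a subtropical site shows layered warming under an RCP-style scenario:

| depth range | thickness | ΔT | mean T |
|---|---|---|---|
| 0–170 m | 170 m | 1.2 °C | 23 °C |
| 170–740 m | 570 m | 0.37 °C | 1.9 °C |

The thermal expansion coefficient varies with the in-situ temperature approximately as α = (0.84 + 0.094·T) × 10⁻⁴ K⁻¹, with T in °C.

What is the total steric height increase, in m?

Layer 1: α = (0.84 + 0.094×23)×10⁻⁴ = 3.002×10⁻⁴ K⁻¹
Layer 2: α = (0.84 + 0.094×1.9)×10⁻⁴ = 1.0186×10⁻⁴ K⁻¹
1.2 × 170 × 3.002×10⁻⁴ = 0.0612408 m
Layer 2: 0.37 × 1.0186×10⁻⁴ × 570 = 0.021482274 m
Δh = 0.0612408 + 0.021482274 = 0.082723074 m

0.0827 m of thermosteric rise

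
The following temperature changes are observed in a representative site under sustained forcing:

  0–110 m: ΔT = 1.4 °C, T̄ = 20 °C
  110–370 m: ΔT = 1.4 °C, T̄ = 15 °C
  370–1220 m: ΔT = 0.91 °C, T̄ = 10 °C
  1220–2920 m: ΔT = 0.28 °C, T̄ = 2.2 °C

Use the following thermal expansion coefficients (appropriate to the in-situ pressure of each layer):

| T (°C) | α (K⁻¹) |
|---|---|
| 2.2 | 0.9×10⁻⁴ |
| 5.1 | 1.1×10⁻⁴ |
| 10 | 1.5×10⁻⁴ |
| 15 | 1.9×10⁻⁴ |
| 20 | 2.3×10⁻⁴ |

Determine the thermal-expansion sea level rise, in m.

Layer 1 at 20 °C → α = 2.3×10⁻⁴ K⁻¹
Layer 2 at 15 °C → α = 1.9×10⁻⁴ K⁻¹
Layer 3 at 10 °C → α = 1.5×10⁻⁴ K⁻¹
Layer 4 at 2.2 °C → α = 0.9×10⁻⁴ K⁻¹
0–110 m: 2.3×10⁻⁴ × 110 × 1.4 = 0.03542 m
1.9×10⁻⁴ × 260 × 1.4 = 0.06916 m
370–1220 m: 1.5×10⁻⁴ × 0.91 × 850 = 0.116025 m
0.9×10⁻⁴ × 0.28 × 1700 = 0.04284 m
Δh = 0.03542 + 0.06916 + 0.116025 + 0.04284 = 0.263445 m

Δh ≈ 0.26 m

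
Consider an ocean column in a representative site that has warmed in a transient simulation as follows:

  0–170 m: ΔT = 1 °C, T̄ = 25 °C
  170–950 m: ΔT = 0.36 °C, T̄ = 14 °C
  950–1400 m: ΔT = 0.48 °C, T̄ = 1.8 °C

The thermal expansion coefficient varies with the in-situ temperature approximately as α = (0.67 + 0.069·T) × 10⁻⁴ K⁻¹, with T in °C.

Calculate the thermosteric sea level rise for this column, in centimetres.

Δh = 10.4 cm

Layer 1: α = (0.67 + 0.069×25)×10⁻⁴ = 2.395×10⁻⁴ K⁻¹
Layer 2: α = (0.67 + 0.069×14)×10⁻⁴ = 1.636×10⁻⁴ K⁻¹
Layer 3: α = (0.67 + 0.069×1.8)×10⁻⁴ = 0.7942×10⁻⁴ K⁻¹
0–170 m: 2.395×10⁻⁴ × 1 × 170 = 0.040715 m
170–950 m: 0.36 × 780 × 1.636×10⁻⁴ = 0.04593888 m
Layer 3: 0.7942×10⁻⁴ × 450 × 0.48 = 0.01715472 m
Δh = 0.040715 + 0.04593888 + 0.01715472 = 0.1038086 m ≈ 10.4 cm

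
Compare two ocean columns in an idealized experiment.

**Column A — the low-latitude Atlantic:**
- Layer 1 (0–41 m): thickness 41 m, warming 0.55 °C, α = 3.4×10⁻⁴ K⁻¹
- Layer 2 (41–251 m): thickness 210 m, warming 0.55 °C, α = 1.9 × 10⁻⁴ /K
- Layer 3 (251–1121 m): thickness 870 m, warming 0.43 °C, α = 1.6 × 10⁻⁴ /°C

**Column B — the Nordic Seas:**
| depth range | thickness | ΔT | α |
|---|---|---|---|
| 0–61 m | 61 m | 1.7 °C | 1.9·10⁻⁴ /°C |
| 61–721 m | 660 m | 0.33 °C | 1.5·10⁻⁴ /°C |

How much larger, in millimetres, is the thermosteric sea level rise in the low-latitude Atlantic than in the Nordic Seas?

A Layer 1: 0.55 × 41 × 3.4×10⁻⁴ = 0.007667 m
A 41–251 m: 1.9×10⁻⁴ × 210 × 0.55 = 0.021945 m
A 251–1121 m: 870 × 1.6×10⁻⁴ × 0.43 = 0.059856 m
A total: 0.089468 m
B 1.7 × 1.9×10⁻⁴ × 61 = 0.019703 m
B 61–721 m: 0.33 × 1.5×10⁻⁴ × 660 = 0.03267 m
B total: 0.052373 m
Difference: 0.089468 − 0.052373 = 0.037095 m

37 mm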